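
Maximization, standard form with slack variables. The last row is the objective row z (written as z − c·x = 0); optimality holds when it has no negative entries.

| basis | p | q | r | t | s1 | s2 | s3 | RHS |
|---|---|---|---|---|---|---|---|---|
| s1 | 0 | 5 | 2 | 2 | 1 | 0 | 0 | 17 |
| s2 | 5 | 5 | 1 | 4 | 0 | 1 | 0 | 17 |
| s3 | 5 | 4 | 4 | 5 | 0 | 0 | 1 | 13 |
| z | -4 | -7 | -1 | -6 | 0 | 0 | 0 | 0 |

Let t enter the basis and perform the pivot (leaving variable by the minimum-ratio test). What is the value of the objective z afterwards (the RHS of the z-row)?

78/5

Ratio test on column t — row 1: 17/2 = 17/2; row 2: 17/4 = 17/4; row 3: 13/5 = 13/5. Minimum is 13/5 at row 3 (s3 leaves); pivot element 5.
Pivot on row 3; the z-row RHS becomes 0 − (-6)·(13/5) = 78/5.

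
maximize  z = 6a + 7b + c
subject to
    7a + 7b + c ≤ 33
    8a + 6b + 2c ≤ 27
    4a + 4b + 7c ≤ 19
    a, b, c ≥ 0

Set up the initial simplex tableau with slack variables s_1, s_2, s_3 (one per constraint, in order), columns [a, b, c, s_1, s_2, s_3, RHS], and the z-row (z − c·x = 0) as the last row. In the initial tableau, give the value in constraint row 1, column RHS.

The RHS of constraint 1 is b_1 = 33.

33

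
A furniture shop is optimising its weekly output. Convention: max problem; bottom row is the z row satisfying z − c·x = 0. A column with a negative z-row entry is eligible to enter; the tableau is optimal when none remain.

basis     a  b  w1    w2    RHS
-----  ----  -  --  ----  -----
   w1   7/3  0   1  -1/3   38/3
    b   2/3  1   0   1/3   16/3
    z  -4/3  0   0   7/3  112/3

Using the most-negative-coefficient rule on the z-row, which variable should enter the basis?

a

Negative z-row entries: a: -4/3.
The most negative is -4/3 in column a, so a enters.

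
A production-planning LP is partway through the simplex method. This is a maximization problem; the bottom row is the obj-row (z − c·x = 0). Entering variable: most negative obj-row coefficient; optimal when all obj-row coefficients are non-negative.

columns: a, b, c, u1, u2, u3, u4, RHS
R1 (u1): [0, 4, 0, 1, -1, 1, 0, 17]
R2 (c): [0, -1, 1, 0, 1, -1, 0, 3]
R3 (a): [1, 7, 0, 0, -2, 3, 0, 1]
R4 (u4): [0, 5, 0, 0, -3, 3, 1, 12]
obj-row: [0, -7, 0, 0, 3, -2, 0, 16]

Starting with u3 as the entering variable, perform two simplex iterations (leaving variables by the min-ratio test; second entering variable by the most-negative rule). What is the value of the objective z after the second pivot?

17

Ratio test on column u3 — row 1: 17/1 = 17; row 2: entry -1 ≤ 0; row 3: 1/3 = 1/3; row 4: 12/3 = 4. Minimum is 1/3 at row 3 (a leaves); pivot element 3.
Pivot on row 3; the obj-row RHS becomes 16 − (-2)·(1/3) = 50/3.
Next entering variable (most negative obj-row entry -7/3): b.
Ratio test on column b — row 1: (50/3)/(5/3) = 10; row 2: (10/3)/(4/3) = 5/2; row 3: (1/3)/(7/3) = 1/7; row 4: entry -2 ≤ 0. Minimum is 1/7 at row 3 (u3 leaves); pivot element 7/3.
After the second pivot the obj-row RHS is 50/3 − (-7/3)·(1/7) = 17.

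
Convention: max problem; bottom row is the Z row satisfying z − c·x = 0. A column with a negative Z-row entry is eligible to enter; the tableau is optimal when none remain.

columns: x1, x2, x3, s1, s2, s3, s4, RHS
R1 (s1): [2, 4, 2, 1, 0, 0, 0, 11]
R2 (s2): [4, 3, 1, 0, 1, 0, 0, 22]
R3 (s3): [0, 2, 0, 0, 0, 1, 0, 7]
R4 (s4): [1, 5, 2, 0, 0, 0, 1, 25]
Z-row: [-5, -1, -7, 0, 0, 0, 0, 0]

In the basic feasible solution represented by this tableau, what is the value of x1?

0

x1 is not in the basis, so in the current basic feasible solution x1 = 0.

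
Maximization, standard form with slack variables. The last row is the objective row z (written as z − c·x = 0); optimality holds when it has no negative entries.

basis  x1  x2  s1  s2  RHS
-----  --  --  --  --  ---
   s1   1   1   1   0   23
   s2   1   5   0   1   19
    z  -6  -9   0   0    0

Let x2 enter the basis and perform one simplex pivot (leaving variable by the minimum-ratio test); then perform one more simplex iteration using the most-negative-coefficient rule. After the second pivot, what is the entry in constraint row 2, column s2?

1

Ratio test on column x2 — row 1: 23/1 = 23; row 2: 19/5 = 19/5. Minimum is 19/5 at row 2 (s2 leaves); pivot element 5.
Divide row 2 by 5; eliminate column x2 from the other rows.
Second iteration: most negative z-row entry is -21/5 in column x1, so x1 enters.
Ratio test on column x1 — row 1: (96/5)/(4/5) = 24; row 2: (19/5)/(1/5) = 19. Minimum is 19 at row 2 (x2 leaves); pivot element 1/5.
Divide row 2 by 1/5; eliminate column x1 from the other rows.
After both pivots, the entry at constraint row 2, column s2 is 1.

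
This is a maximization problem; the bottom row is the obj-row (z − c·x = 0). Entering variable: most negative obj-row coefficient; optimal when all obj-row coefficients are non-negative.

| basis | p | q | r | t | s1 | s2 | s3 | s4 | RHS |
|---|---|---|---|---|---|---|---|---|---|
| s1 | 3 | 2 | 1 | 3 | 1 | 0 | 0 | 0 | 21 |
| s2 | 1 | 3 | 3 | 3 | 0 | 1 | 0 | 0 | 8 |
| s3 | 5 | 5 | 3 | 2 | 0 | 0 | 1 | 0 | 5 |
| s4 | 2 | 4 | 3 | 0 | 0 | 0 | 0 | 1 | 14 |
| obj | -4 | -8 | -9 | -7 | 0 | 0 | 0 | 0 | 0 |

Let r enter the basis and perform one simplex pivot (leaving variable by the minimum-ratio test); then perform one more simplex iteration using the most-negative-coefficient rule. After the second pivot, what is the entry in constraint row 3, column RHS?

Ratio test on column r — row 1: 21/1 = 21; row 2: 8/3 = 8/3; row 3: 5/3 = 5/3; row 4: 14/3 = 14/3. Minimum is 5/3 at row 3 (s3 leaves); pivot element 3.
Divide row 3 by 3; eliminate column r from the other rows.
Second iteration: most negative obj-row entry is -1 in column t, so t enters.
Ratio test on column t — row 1: (58/3)/(7/3) = 58/7; row 2: 3/1 = 3; row 3: (5/3)/(2/3) = 5/2; row 4: entry -2 ≤ 0. Minimum is 5/2 at row 3 (r leaves); pivot element 2/3.
Divide row 3 by 2/3; eliminate column t from the other rows.
After both pivots, the entry at constraint row 3, column RHS is 5/2.

5/2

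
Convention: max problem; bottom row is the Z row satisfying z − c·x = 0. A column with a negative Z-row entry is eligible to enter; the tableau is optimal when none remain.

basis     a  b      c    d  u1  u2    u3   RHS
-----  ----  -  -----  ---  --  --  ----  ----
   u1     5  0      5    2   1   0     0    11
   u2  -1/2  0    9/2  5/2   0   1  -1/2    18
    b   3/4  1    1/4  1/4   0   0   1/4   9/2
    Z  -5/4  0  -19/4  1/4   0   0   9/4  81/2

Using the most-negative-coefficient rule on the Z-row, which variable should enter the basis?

Negative Z-row entries: a: -5/4, c: -19/4.
The most negative is -19/4 in column c, so c enters.

c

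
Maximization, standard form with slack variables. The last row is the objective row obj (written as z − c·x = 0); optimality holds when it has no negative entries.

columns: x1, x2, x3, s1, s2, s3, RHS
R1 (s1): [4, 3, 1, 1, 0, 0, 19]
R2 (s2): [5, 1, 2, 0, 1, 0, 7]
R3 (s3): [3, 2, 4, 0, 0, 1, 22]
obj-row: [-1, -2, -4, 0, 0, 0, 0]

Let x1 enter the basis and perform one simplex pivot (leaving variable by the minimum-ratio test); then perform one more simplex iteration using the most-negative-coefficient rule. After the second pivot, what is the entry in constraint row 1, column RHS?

Ratio test on column x1 — row 1: 19/4 = 19/4; row 2: 7/5 = 7/5; row 3: 22/3 = 22/3. Minimum is 7/5 at row 2 (s2 leaves); pivot element 5.
Divide row 2 by 5; eliminate column x1 from the other rows.
Second iteration: most negative obj-row entry is -18/5 in column x3, so x3 enters.
Ratio test on column x3 — row 1: entry -3/5 ≤ 0; row 2: (7/5)/(2/5) = 7/2; row 3: (89/5)/(14/5) = 89/14. Minimum is 7/2 at row 2 (x1 leaves); pivot element 2/5.
Divide row 2 by 2/5; eliminate column x3 from the other rows.
After both pivots, the entry at constraint row 1, column RHS is 31/2.

31/2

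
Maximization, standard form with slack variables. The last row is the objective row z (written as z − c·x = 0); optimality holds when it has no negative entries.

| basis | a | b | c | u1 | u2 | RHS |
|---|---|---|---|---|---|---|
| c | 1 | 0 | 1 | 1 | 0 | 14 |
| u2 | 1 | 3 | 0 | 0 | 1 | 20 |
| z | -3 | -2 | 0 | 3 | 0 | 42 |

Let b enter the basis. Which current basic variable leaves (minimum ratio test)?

Column b entries and ratios — c: 0 ≤ 0, skip; u2: 20/3 = 20/3.
Smallest ratio is 20/3 in the row of u2, so u2 leaves.

u2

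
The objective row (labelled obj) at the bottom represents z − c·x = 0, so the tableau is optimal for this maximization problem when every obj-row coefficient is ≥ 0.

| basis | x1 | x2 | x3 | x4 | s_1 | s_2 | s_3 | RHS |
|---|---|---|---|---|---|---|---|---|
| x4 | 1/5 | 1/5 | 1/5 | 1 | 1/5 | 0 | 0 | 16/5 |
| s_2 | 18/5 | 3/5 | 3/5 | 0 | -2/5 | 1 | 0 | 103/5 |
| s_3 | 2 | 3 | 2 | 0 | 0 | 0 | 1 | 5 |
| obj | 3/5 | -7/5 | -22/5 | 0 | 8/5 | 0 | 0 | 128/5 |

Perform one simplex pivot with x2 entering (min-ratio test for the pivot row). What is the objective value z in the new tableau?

Ratio test on column x2 — row 1: (16/5)/(1/5) = 16; row 2: (103/5)/(3/5) = 103/3; row 3: 5/3 = 5/3. Minimum is 5/3 at row 3 (s_3 leaves); pivot element 3.
Pivot on row 3; the obj-row RHS becomes 128/5 − (-7/5)·(5/3) = 419/15.

419/15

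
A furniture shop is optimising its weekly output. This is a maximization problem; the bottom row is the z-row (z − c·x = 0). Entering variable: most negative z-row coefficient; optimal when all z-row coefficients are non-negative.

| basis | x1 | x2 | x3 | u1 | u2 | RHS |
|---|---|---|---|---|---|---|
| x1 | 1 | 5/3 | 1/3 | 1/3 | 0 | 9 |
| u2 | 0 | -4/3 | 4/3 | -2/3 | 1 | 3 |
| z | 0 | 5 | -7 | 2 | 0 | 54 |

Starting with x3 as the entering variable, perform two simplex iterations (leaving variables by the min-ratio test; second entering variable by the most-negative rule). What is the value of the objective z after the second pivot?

Ratio test on column x3 — row 1: 9/(1/3) = 27; row 2: 3/(4/3) = 9/4. Minimum is 9/4 at row 2 (u2 leaves); pivot element 4/3.
Pivot on row 2; the z-row RHS becomes 54 − (-7)·(9/4) = 279/4.
Next entering variable (most negative z-row entry -2): x2.
Ratio test on column x2 — row 1: (33/4)/2 = 33/8; row 2: entry -1 ≤ 0. Minimum is 33/8 at row 1 (x1 leaves); pivot element 2.
After the second pivot the z-row RHS is 279/4 − (-2)·(33/8) = 78.

78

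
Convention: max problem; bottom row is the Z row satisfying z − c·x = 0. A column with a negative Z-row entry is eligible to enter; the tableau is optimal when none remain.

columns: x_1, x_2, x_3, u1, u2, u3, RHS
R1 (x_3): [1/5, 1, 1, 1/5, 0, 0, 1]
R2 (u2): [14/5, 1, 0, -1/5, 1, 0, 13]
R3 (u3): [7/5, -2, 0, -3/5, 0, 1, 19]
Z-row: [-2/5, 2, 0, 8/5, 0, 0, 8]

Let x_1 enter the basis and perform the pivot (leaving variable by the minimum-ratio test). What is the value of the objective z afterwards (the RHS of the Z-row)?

69/7

Ratio test on column x_1 — row 1: 1/(1/5) = 5; row 2: 13/(14/5) = 65/14; row 3: 19/(7/5) = 95/7. Minimum is 65/14 at row 2 (u2 leaves); pivot element 14/5.
Pivot on row 2; the Z-row RHS becomes 8 − (-2/5)·(65/14) = 69/7.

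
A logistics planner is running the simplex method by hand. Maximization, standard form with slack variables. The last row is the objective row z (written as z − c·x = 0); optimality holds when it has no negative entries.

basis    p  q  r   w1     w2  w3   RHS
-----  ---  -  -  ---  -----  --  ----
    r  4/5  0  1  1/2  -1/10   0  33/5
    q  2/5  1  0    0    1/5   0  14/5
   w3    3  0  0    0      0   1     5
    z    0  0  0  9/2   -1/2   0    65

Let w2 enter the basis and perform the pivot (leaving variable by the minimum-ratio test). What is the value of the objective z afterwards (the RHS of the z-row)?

72

Ratio test on column w2 — row 1: entry -1/10 ≤ 0; row 2: (14/5)/(1/5) = 14; row 3: entry 0 ≤ 0. Minimum is 14 at row 2 (q leaves); pivot element 1/5.
Pivot on row 2; the z-row RHS becomes 65 − (-1/2)·14 = 72.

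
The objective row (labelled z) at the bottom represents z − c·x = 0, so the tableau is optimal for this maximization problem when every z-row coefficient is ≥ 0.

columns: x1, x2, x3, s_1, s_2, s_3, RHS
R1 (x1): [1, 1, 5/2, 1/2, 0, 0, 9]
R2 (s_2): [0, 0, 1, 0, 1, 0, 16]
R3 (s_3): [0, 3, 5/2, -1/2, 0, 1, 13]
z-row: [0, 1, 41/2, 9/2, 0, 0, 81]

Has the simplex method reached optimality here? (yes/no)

yes

Every z-row coefficient is ≥ 0, so the tableau is optimal.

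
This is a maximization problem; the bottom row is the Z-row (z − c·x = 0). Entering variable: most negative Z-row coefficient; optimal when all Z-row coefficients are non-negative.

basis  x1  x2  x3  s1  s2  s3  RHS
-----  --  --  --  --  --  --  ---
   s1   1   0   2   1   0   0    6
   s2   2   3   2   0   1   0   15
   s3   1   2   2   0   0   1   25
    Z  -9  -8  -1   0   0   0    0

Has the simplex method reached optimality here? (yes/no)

The Z-row has a negative entry -9 in column x1, so it is not optimal.

no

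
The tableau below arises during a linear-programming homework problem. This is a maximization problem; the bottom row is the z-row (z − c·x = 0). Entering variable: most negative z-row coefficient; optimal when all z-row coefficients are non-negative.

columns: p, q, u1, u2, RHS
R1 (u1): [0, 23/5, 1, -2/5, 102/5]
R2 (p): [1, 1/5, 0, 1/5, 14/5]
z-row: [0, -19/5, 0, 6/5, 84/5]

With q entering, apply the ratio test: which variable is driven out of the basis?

u1

Column q entries and ratios — u1: (102/5)/(23/5) = 102/23; p: (14/5)/(1/5) = 14.
Smallest ratio is 102/23 in the row of u1, so u1 leaves.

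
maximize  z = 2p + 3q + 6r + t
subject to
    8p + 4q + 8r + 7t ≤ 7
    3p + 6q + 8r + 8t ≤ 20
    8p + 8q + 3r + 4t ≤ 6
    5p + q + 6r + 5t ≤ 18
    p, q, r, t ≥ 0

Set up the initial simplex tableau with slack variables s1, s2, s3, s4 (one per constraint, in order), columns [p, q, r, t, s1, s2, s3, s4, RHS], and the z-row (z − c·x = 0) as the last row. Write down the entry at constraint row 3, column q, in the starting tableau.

Constraint 3 has coefficient 8 on q.

8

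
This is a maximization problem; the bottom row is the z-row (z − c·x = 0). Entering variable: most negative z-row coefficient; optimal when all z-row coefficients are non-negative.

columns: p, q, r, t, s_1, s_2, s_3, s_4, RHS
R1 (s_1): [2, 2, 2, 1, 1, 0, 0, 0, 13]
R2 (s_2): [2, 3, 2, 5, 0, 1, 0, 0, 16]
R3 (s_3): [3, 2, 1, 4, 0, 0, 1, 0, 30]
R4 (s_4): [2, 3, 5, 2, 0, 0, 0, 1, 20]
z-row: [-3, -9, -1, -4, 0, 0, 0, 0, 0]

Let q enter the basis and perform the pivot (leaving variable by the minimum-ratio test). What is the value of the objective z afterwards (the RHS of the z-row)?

48

Ratio test on column q — row 1: 13/2 = 13/2; row 2: 16/3 = 16/3; row 3: 30/2 = 15; row 4: 20/3 = 20/3. Minimum is 16/3 at row 2 (s_2 leaves); pivot element 3.
Pivot on row 2; the z-row RHS becomes 0 − (-9)·(16/3) = 48.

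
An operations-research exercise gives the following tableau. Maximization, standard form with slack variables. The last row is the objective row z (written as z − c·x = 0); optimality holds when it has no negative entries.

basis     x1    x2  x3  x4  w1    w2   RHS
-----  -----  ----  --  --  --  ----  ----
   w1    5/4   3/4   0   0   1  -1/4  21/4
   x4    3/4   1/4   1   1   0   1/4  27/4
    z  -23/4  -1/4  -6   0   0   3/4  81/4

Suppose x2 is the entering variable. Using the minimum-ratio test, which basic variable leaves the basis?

Column x2 entries and ratios — w1: (21/4)/(3/4) = 7; x4: (27/4)/(1/4) = 27.
Smallest ratio is 7 in the row of w1, so w1 leaves.

w1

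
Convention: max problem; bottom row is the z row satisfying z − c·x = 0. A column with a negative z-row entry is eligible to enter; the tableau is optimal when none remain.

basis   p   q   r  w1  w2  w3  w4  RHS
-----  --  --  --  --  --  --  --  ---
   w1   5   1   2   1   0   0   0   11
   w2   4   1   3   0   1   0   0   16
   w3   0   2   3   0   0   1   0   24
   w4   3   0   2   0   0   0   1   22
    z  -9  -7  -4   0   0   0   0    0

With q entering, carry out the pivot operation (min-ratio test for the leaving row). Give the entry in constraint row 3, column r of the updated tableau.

-1

Ratio test on column q — row 1: 11/1 = 11; row 2: 16/1 = 16; row 3: 24/2 = 12; row 4: entry 0 ≤ 0. Minimum is 11 at row 1 (w1 leaves); pivot element 1.
Divide row 1 by 1; eliminate column q from the other rows.
Row 3 update in column r: 3 − 2·2 = -1.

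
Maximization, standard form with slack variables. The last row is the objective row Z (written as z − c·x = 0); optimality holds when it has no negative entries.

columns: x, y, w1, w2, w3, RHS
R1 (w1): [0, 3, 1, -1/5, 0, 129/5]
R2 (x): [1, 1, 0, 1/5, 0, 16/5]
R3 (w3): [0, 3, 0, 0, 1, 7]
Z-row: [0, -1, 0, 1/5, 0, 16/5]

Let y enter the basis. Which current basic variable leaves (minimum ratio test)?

Column y entries and ratios — w1: (129/5)/3 = 43/5; x: (16/5)/1 = 16/5; w3: 7/3 = 7/3.
Smallest ratio is 7/3 in the row of w3, so w3 leaves.

w3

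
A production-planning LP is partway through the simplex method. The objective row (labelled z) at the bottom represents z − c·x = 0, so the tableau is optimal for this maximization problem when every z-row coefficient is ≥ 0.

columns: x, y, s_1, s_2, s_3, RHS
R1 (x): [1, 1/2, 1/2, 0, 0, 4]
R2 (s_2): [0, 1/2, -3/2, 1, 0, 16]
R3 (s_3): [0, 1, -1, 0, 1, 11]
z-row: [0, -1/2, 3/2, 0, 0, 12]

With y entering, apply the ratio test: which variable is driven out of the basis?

Column y entries and ratios — x: 4/(1/2) = 8; s_2: 16/(1/2) = 32; s_3: 11/1 = 11.
Smallest ratio is 8 in the row of x, so x leaves.

x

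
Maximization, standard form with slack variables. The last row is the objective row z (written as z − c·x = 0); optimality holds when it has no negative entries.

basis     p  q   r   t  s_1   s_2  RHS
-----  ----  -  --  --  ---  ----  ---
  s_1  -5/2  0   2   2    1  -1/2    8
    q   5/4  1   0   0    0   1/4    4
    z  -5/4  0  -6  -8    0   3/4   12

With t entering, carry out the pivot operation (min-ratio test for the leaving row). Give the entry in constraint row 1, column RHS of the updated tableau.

4

Ratio test on column t — row 1: 8/2 = 4; row 2: entry 0 ≤ 0. Minimum is 4 at row 1 (s_1 leaves); pivot element 2.
Divide row 1 by 2; eliminate column t from the other rows.
In the new row 1, the RHS entry is the old entry divided by the pivot: 8/2 = 4.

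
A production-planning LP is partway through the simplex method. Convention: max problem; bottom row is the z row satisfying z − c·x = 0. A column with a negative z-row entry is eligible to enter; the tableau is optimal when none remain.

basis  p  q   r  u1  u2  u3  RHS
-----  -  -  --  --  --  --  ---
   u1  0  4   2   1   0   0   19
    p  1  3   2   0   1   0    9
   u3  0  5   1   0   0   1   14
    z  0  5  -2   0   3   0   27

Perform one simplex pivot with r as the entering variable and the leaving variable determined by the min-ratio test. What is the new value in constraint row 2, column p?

1/2

Ratio test on column r — row 1: 19/2 = 19/2; row 2: 9/2 = 9/2; row 3: 14/1 = 14. Minimum is 9/2 at row 2 (p leaves); pivot element 2.
Divide row 2 by 2; eliminate column r from the other rows.
In the new row 2, the p entry is the old entry divided by the pivot: 1/2 = 1/2.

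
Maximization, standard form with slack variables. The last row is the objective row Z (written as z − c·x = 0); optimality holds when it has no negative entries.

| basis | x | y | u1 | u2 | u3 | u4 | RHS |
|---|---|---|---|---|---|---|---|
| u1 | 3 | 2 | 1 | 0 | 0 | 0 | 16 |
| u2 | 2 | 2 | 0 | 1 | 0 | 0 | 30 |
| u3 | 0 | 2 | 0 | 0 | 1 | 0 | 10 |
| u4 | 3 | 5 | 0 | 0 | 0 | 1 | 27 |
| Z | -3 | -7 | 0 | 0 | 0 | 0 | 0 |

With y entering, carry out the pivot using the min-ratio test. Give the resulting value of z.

Ratio test on column y — row 1: 16/2 = 8; row 2: 30/2 = 15; row 3: 10/2 = 5; row 4: 27/5 = 27/5. Minimum is 5 at row 3 (u3 leaves); pivot element 2.
Pivot on row 3; the Z-row RHS becomes 0 − (-7)·5 = 35.

35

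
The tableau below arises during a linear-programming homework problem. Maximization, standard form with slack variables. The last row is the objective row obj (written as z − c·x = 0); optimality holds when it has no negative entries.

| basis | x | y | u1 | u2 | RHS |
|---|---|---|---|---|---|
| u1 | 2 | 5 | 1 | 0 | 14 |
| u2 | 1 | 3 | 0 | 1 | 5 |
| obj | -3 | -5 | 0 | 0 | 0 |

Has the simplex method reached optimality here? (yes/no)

The obj-row has a negative entry -5 in column y, so it is not optimal.

no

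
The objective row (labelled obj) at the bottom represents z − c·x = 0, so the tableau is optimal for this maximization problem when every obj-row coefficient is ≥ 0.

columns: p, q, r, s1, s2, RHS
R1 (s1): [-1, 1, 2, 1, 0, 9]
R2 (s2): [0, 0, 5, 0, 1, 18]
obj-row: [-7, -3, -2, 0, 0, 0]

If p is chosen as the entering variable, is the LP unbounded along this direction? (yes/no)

Every constraint-row entry in column p is ≤ 0, so increasing p is unbounded.

yes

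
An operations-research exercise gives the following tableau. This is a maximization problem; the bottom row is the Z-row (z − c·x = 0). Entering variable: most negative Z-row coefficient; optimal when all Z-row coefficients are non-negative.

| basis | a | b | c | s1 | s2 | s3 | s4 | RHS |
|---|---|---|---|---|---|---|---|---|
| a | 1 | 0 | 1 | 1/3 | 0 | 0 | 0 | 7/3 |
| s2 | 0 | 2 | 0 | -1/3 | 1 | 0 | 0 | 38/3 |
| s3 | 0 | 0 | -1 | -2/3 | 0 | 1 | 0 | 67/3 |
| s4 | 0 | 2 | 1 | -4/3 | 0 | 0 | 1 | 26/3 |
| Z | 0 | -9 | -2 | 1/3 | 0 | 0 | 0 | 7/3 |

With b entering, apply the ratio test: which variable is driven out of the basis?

s4

Column b entries and ratios — a: 0 ≤ 0, skip; s2: (38/3)/2 = 19/3; s3: 0 ≤ 0, skip; s4: (26/3)/2 = 13/3.
Smallest ratio is 13/3 in the row of s4, so s4 leaves.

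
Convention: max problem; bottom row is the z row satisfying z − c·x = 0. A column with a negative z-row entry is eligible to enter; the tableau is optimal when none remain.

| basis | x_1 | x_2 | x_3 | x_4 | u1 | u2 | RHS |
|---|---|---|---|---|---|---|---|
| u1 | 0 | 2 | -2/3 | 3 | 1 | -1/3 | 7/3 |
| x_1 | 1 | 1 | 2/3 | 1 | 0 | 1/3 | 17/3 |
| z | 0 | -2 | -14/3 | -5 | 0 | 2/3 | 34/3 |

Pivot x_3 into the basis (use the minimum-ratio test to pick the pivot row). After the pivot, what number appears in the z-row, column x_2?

Ratio test on column x_3 — row 1: entry -2/3 ≤ 0; row 2: (17/3)/(2/3) = 17/2. Minimum is 17/2 at row 2 (x_1 leaves); pivot element 2/3.
Divide row 2 by 2/3; eliminate column x_3 from the other rows.
z-row update in column x_2: -2 − (-14/3)·(3/2) = 5.

5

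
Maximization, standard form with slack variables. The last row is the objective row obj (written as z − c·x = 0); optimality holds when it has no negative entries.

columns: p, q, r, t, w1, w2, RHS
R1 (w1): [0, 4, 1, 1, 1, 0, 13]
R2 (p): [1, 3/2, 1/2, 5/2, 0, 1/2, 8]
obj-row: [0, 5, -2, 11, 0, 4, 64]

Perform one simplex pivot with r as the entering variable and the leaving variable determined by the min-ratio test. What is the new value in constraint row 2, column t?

2

Ratio test on column r — row 1: 13/1 = 13; row 2: 8/(1/2) = 16. Minimum is 13 at row 1 (w1 leaves); pivot element 1.
Divide row 1 by 1; eliminate column r from the other rows.
Row 2 update in column t: 5/2 − (1/2)·1 = 2.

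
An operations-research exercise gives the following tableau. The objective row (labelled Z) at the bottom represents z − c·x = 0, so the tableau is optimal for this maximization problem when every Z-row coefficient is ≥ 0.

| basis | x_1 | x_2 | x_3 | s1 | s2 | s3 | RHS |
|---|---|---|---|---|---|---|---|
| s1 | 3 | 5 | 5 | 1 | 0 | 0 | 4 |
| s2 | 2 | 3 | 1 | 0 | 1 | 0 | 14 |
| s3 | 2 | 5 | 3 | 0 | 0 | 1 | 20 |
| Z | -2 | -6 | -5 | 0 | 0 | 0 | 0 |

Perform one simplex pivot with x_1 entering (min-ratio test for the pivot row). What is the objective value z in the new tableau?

Ratio test on column x_1 — row 1: 4/3 = 4/3; row 2: 14/2 = 7; row 3: 20/2 = 10. Minimum is 4/3 at row 1 (s1 leaves); pivot element 3.
Pivot on row 1; the Z-row RHS becomes 0 − (-2)·(4/3) = 8/3.

8/3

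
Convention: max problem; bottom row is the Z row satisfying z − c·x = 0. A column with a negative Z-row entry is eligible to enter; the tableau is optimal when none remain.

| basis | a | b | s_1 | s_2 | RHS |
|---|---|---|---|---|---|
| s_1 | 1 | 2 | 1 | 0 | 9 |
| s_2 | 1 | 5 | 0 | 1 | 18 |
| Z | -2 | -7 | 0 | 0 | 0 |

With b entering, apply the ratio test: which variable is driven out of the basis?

Column b entries and ratios — s_1: 9/2 = 9/2; s_2: 18/5 = 18/5.
Smallest ratio is 18/5 in the row of s_2, so s_2 leaves.

s_2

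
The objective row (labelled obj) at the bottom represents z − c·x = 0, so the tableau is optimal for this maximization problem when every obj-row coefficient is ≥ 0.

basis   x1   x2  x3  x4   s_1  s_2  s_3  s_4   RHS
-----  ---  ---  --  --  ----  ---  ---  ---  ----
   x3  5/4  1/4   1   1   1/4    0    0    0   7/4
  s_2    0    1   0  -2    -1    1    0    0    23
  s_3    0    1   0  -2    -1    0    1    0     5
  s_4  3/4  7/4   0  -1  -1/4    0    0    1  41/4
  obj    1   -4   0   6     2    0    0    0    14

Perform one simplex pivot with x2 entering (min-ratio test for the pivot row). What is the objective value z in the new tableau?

34

Ratio test on column x2 — row 1: (7/4)/(1/4) = 7; row 2: 23/1 = 23; row 3: 5/1 = 5; row 4: (41/4)/(7/4) = 41/7. Minimum is 5 at row 3 (s_3 leaves); pivot element 1.
Pivot on row 3; the obj-row RHS becomes 14 − (-4)·5 = 34.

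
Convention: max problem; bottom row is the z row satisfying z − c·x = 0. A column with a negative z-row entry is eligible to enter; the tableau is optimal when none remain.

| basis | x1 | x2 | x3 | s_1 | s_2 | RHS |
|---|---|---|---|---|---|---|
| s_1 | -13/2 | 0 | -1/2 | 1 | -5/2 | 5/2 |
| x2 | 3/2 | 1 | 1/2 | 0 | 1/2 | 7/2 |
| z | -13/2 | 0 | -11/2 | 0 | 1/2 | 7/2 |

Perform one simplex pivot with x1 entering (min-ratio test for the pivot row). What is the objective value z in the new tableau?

Ratio test on column x1 — row 1: entry -13/2 ≤ 0; row 2: (7/2)/(3/2) = 7/3. Minimum is 7/3 at row 2 (x2 leaves); pivot element 3/2.
Pivot on row 2; the z-row RHS becomes 7/2 − (-13/2)·(7/3) = 56/3.

56/3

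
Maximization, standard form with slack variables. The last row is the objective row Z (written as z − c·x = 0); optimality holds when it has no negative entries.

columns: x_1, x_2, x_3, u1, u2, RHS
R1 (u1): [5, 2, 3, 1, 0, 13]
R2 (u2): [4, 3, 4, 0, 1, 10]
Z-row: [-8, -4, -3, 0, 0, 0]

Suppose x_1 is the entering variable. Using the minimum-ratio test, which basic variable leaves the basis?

u2

Column x_1 entries and ratios — u1: 13/5 = 13/5; u2: 10/4 = 5/2.
Smallest ratio is 5/2 in the row of u2, so u2 leaves.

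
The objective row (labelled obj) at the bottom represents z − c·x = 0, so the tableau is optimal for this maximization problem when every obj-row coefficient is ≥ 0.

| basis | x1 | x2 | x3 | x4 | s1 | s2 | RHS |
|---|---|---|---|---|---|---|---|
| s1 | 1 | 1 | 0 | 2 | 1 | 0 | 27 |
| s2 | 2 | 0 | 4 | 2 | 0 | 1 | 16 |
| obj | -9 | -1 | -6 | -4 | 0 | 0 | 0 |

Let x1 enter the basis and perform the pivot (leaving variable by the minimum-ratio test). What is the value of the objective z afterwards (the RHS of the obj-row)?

72

Ratio test on column x1 — row 1: 27/1 = 27; row 2: 16/2 = 8. Minimum is 8 at row 2 (s2 leaves); pivot element 2.
Pivot on row 2; the obj-row RHS becomes 0 − (-9)·8 = 72.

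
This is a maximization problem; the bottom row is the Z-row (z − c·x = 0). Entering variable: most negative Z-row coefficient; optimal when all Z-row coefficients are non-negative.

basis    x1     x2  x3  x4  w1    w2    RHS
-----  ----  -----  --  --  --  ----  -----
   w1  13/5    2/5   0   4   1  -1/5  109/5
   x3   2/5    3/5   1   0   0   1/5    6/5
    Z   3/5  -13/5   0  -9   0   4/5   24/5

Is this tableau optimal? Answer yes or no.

no

The Z-row has a negative entry -9 in column x4, so it is not optimal.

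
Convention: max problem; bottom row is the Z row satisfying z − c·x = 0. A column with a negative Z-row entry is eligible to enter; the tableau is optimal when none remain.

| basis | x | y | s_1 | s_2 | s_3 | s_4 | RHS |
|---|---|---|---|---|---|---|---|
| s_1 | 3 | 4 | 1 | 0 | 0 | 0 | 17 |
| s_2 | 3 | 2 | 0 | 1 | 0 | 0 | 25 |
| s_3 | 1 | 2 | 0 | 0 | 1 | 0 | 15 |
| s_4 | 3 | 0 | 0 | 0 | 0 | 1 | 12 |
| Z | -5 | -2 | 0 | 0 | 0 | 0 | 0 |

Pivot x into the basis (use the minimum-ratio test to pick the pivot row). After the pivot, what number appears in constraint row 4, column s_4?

1/3

Ratio test on column x — row 1: 17/3 = 17/3; row 2: 25/3 = 25/3; row 3: 15/1 = 15; row 4: 12/3 = 4. Minimum is 4 at row 4 (s_4 leaves); pivot element 3.
Divide row 4 by 3; eliminate column x from the other rows.
In the new row 4, the s_4 entry is the old entry divided by the pivot: 1/3 = 1/3.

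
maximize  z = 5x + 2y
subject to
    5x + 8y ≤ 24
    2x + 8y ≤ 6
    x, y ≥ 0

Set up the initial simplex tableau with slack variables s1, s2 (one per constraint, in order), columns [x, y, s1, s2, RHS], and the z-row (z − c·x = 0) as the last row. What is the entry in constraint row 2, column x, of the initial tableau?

2

Constraint 2 has coefficient 2 on x.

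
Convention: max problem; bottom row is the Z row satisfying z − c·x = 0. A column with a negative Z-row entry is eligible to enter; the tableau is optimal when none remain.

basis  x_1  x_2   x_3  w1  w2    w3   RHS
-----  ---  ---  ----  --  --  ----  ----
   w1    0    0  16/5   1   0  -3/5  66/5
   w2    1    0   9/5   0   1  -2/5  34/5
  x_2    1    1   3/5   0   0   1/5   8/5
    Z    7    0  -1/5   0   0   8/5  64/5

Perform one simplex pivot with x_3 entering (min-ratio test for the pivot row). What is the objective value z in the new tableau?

Ratio test on column x_3 — row 1: (66/5)/(16/5) = 33/8; row 2: (34/5)/(9/5) = 34/9; row 3: (8/5)/(3/5) = 8/3. Minimum is 8/3 at row 3 (x_2 leaves); pivot element 3/5.
Pivot on row 3; the Z-row RHS becomes 64/5 − (-1/5)·(8/3) = 40/3.

40/3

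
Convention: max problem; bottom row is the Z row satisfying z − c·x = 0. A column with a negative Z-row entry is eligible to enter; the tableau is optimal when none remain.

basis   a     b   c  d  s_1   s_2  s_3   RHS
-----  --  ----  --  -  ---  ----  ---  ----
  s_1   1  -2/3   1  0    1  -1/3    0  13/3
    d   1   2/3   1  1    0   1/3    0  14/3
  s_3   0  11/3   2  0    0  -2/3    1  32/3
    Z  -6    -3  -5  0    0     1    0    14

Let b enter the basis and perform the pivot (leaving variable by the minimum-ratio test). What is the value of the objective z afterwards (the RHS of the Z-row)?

Ratio test on column b — row 1: entry -2/3 ≤ 0; row 2: (14/3)/(2/3) = 7; row 3: (32/3)/(11/3) = 32/11. Minimum is 32/11 at row 3 (s_3 leaves); pivot element 11/3.
Pivot on row 3; the Z-row RHS becomes 14 − (-3)·(32/11) = 250/11.

250/11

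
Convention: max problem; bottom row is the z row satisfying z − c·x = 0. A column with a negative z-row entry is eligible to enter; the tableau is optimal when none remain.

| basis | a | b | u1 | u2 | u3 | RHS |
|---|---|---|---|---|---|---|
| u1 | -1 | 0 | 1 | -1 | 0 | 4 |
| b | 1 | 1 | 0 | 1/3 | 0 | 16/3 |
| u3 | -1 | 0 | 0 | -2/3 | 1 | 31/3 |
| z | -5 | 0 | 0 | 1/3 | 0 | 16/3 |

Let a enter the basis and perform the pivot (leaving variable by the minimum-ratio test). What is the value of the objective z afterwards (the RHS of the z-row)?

32

Ratio test on column a — row 1: entry -1 ≤ 0; row 2: (16/3)/1 = 16/3; row 3: entry -1 ≤ 0. Minimum is 16/3 at row 2 (b leaves); pivot element 1.
Pivot on row 2; the z-row RHS becomes 16/3 − (-5)·(16/3) = 32.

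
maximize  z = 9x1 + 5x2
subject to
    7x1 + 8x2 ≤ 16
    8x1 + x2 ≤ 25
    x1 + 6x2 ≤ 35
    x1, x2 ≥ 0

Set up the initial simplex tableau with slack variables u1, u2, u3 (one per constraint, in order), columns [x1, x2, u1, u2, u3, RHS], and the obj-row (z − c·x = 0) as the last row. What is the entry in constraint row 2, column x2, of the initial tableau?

1

Constraint 2 has coefficient 1 on x2.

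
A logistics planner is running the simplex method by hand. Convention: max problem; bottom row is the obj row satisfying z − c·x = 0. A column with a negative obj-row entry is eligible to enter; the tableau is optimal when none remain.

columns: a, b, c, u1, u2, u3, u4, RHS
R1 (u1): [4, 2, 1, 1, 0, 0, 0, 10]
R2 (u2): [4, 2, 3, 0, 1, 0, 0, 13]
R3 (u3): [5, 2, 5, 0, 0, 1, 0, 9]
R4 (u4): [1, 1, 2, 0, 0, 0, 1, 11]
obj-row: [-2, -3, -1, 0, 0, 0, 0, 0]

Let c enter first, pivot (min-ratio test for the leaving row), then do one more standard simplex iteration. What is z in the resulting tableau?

27/2

Ratio test on column c — row 1: 10/1 = 10; row 2: 13/3 = 13/3; row 3: 9/5 = 9/5; row 4: 11/2 = 11/2. Minimum is 9/5 at row 3 (u3 leaves); pivot element 5.
Pivot on row 3; the obj-row RHS becomes 0 − (-1)·(9/5) = 9/5.
Next entering variable (most negative obj-row entry -13/5): b.
Ratio test on column b — row 1: (41/5)/(8/5) = 41/8; row 2: (38/5)/(4/5) = 19/2; row 3: (9/5)/(2/5) = 9/2; row 4: (37/5)/(1/5) = 37. Minimum is 9/2 at row 3 (c leaves); pivot element 2/5.
After the second pivot the obj-row RHS is 9/5 − (-13/5)·(9/2) = 27/2.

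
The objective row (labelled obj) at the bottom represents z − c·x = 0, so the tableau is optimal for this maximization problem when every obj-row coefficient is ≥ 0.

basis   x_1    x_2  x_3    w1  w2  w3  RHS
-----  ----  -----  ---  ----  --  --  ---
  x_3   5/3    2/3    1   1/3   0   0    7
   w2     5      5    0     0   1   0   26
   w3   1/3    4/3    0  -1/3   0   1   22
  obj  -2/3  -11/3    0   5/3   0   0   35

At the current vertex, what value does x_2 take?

0

x_2 is not in the basis, so in the current basic feasible solution x_2 = 0.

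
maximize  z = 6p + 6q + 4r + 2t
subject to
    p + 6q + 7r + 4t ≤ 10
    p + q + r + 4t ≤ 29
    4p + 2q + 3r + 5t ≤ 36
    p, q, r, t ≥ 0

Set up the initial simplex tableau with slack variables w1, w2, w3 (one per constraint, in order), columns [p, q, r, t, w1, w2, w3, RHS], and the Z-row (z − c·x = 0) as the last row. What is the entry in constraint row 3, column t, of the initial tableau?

5

Constraint 3 has coefficient 5 on t.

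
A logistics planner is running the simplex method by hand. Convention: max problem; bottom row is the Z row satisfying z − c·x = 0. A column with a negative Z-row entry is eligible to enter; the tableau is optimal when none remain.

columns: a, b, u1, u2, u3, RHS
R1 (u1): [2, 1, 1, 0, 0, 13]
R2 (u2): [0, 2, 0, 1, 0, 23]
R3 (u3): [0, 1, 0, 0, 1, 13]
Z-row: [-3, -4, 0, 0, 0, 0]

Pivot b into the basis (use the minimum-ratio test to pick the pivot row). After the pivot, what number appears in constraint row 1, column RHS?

3/2

Ratio test on column b — row 1: 13/1 = 13; row 2: 23/2 = 23/2; row 3: 13/1 = 13. Minimum is 23/2 at row 2 (u2 leaves); pivot element 2.
Divide row 2 by 2; eliminate column b from the other rows.
Row 1 update in column RHS: 13 − 1·(23/2) = 3/2.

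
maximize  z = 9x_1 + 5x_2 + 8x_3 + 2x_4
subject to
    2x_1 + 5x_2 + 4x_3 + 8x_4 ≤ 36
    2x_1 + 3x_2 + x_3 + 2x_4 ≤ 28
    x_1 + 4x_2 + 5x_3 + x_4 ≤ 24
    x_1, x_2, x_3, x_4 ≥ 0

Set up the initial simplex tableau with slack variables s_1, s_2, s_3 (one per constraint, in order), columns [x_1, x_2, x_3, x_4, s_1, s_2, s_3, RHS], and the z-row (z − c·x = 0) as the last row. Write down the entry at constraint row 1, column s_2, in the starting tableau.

0

Slack s_2 belongs to constraint 2; its column is the unit vector e_2, so the entry in row 1 is 0.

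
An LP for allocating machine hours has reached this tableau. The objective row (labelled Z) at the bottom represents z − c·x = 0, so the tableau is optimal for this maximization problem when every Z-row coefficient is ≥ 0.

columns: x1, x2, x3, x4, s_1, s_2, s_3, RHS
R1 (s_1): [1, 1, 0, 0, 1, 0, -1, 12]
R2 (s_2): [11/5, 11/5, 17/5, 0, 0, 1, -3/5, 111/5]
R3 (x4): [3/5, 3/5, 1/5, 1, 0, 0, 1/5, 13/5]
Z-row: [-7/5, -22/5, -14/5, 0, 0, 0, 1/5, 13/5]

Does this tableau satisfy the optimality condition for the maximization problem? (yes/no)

The Z-row has a negative entry -22/5 in column x2, so it is not optimal.

no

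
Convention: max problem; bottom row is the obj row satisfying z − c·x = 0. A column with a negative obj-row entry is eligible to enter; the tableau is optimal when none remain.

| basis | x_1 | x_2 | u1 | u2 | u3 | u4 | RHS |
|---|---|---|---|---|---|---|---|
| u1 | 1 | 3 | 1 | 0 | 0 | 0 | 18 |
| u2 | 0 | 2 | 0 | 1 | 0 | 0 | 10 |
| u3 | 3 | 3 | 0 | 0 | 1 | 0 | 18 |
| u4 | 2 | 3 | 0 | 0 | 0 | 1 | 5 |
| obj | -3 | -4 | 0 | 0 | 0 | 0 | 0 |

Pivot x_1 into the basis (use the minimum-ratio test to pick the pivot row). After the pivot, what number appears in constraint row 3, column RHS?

Ratio test on column x_1 — row 1: 18/1 = 18; row 2: entry 0 ≤ 0; row 3: 18/3 = 6; row 4: 5/2 = 5/2. Minimum is 5/2 at row 4 (u4 leaves); pivot element 2.
Divide row 4 by 2; eliminate column x_1 from the other rows.
Row 3 update in column RHS: 18 − 3·(5/2) = 21/2.

21/2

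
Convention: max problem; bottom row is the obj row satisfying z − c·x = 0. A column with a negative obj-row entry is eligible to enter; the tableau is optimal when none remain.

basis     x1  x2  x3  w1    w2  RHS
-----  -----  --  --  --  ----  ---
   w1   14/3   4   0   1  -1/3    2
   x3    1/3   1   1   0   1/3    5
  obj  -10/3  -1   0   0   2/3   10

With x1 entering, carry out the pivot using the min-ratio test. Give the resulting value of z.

80/7

Ratio test on column x1 — row 1: 2/(14/3) = 3/7; row 2: 5/(1/3) = 15. Minimum is 3/7 at row 1 (w1 leaves); pivot element 14/3.
Pivot on row 1; the obj-row RHS becomes 10 − (-10/3)·(3/7) = 80/7.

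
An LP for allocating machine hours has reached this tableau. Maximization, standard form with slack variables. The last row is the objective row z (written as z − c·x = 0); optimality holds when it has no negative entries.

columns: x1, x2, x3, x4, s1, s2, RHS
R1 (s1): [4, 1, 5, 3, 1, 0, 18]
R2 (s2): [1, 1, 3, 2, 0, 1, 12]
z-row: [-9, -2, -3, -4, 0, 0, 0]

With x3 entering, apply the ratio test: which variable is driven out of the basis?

s1

Column x3 entries and ratios — s1: 18/5 = 18/5; s2: 12/3 = 4.
Smallest ratio is 18/5 in the row of s1, so s1 leaves.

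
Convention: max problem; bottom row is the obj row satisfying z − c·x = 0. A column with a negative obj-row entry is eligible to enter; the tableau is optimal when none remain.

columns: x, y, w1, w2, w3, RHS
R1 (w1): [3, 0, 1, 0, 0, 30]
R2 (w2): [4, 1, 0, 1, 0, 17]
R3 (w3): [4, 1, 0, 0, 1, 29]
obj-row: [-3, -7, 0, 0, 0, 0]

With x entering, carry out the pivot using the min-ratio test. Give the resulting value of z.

51/4

Ratio test on column x — row 1: 30/3 = 10; row 2: 17/4 = 17/4; row 3: 29/4 = 29/4. Minimum is 17/4 at row 2 (w2 leaves); pivot element 4.
Pivot on row 2; the obj-row RHS becomes 0 − (-3)·(17/4) = 51/4.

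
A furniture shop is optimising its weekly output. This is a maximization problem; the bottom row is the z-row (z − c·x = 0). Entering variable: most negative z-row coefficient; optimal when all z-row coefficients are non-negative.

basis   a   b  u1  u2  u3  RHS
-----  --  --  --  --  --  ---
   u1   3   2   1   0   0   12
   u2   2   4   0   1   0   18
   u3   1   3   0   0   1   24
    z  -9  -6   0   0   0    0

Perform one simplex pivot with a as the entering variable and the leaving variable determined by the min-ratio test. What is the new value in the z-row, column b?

0

Ratio test on column a — row 1: 12/3 = 4; row 2: 18/2 = 9; row 3: 24/1 = 24. Minimum is 4 at row 1 (u1 leaves); pivot element 3.
Divide row 1 by 3; eliminate column a from the other rows.
z-row update in column b: -6 − (-9)·(2/3) = 0.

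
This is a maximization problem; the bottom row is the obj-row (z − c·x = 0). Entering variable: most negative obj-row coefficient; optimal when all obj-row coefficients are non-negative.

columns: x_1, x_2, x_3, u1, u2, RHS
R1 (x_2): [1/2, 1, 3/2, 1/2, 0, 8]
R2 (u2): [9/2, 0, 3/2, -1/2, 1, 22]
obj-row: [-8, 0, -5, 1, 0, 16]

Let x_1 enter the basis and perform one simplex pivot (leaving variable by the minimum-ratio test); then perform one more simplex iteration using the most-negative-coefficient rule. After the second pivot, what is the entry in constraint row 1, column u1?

5/12

Ratio test on column x_1 — row 1: 8/(1/2) = 16; row 2: 22/(9/2) = 44/9. Minimum is 44/9 at row 2 (u2 leaves); pivot element 9/2.
Divide row 2 by 9/2; eliminate column x_1 from the other rows.
Second iteration: most negative obj-row entry is -7/3 in column x_3, so x_3 enters.
Ratio test on column x_3 — row 1: (50/9)/(4/3) = 25/6; row 2: (44/9)/(1/3) = 44/3. Minimum is 25/6 at row 1 (x_2 leaves); pivot element 4/3.
Divide row 1 by 4/3; eliminate column x_3 from the other rows.
After both pivots, the entry at constraint row 1, column u1 is 5/12.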